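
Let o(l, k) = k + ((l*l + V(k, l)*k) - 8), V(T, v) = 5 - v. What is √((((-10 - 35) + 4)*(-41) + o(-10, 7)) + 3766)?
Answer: √5651 ≈ 75.173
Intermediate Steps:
o(l, k) = -8 + k + l² + k*(5 - l) (o(l, k) = k + ((l*l + (5 - l)*k) - 8) = k + ((l² + k*(5 - l)) - 8) = k + (-8 + l² + k*(5 - l)) = -8 + k + l² + k*(5 - l))
√((((-10 - 35) + 4)*(-41) + o(-10, 7)) + 3766) = √((((-10 - 35) + 4)*(-41) + (-8 + 7 + (-10)² - 1*7*(-5 - 10))) + 3766) = √(((-45 + 4)*(-41) + (-8 + 7 + 100 - 1*7*(-15))) + 3766) = √((-41*(-41) + (-8 + 7 + 100 + 105)) + 3766) = √((1681 + 204) + 3766) = √(1885 + 3766) = √5651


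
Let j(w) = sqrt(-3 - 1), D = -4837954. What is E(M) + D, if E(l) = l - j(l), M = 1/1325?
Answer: -6410289049/1325 - 2*I ≈ -4.838e+6 - 2.0*I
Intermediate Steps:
M = 1/1325 ≈ 0.00075472
j(w) = 2*I (j(w) = sqrt(-4) = 2*I)
E(l) = l - 2*I
E(M) + D = (1/1325 - 2*I) - 4837954 = -6410289049/1325 - 2*I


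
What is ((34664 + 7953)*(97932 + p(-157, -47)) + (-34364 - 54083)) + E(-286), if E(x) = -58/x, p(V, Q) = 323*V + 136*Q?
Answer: 248808709607/143 ≈ 1.7399e+9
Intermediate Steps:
p(V, Q) = 136*Q + 323*V
((34664 + 7953)*(97932 + p(-157, -47)) + (-34364 - 54083)) + E(-286) = ((34664 + 7953)*(97932 + (136*(-47) + 323*(-157))) + (-34364 - 54083)) - 58/(-286) = (42617*(97932 + (-6392 - 50711)) - 88447) - 58*(-1/286) = (42617*(97932 - 57103) - 88447) + 29/143 = (42617*40829 - 88447) + 29/143 = (1740009493 - 88447) + 29/143 = 1739921046 + 29/143 = 248808709607/143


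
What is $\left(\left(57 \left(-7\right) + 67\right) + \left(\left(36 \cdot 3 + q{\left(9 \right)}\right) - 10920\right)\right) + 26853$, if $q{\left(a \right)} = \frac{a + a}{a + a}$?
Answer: $15710$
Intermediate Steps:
$q{\left(a \right)} = 1$ ($q{\left(a \right)} = \frac{2 a}{2 a} = 2 a \frac{1}{2 a} = 1$)
$\left(\left(57 \left(-7\right) + 67\right) + \left(\left(36 \cdot 3 + q{\left(9 \right)}\right) - 10920\right)\right) + 26853 = \left(\left(57 \left(-7\right) + 67\right) + \left(\left(36 \cdot 3 + 1\right) - 10920\right)\right) + 26853 = \left(\left(-399 + 67\right) + \left(\left(108 + 1\right) - 10920\right)\right) + 26853 = \left(-332 + \left(109 - 10920\right)\right) + 26853 = \left(-332 - 10811\right) + 26853 = -11143 + 26853 = 15710$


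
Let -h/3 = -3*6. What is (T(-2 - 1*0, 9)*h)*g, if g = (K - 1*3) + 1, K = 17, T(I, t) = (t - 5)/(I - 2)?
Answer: -810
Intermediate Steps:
T(I, t) = (-5 + t)/(-2 + I)
h = 54 (h = -(-9)*6 = -3*(-18) = 54)
g = 15 (g = (17 - 1*3) + 1 = (17 - 3) + 1 = 14 + 1 = 15)
(T(-2 - 1*0, 9)*h)*g = (((-5 + 9)/(-2 + (-2 - 1*0)))*54)*15 = ((4/(-2 + (-2 + 0)))*54)*15 = ((4/(-2 - 2))*54)*15 = ((4/(-4))*54)*15 = (-¼*4*54)*15 = -1*54*15 = -54*15 = -810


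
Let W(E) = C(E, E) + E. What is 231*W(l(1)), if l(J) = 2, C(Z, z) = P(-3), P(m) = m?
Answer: -231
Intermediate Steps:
C(Z, z) = -3
W(E) = -3 + E
231*W(l(1)) = 231*(-3 + 2) = 231*(-1) = -231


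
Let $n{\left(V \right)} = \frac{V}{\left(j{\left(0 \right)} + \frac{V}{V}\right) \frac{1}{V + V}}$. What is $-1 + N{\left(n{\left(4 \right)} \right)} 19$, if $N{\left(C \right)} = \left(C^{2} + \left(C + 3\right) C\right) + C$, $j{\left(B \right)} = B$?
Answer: $41343$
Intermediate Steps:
$n{\left(V \right)} = 2 V^{2}$ ($n{\left(V \right)} = \frac{V}{\left(0 + \frac{V}{V}\right) \frac{1}{V + V}} = \frac{V}{\left(0 + 1\right) \frac{1}{2 V}} = \frac{V}{1 \frac{1}{2 V}} = \frac{V}{\frac{1}{2} \frac{1}{V}} = V 2 V = 2 V^{2}$)
$N{\left(C \right)} = C + C^{2} + C \left(3 + C\right)$ ($N{\left(C \right)} = \left(C^{2} + \left(3 + C\right) C\right) + C = \left(C^{2} + C \left(3 + C\right)\right) + C = C + C^{2} + C \left(3 + C\right)$)
$-1 + N{\left(n{\left(4 \right)} \right)} 19 = -1 + 2 \cdot 2 \cdot 4^{2} \left(2 + 2 \cdot 4^{2}\right) 19 = -1 + 2 \cdot 2 \cdot 16 \left(2 + 2 \cdot 16\right) 19 = -1 + 2 \cdot 32 \left(2 + 32\right) 19 = -1 + 2 \cdot 32 \cdot 34 \cdot 19 = -1 + 2176 \cdot 19 = -1 + 41344 = 41343$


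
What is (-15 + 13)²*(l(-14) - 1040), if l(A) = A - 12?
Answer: -4264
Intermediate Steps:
l(A) = -12 + A
(-15 + 13)²*(l(-14) - 1040) = (-15 + 13)²*((-12 - 14) - 1040) = (-2)²*(-26 - 1040) = 4*(-1066) = -4264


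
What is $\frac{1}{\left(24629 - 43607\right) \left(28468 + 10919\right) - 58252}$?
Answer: $- \frac{1}{747544738} \approx -1.3377 \cdot 10^{-9}$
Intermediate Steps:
$\frac{1}{\left(24629 - 43607\right) \left(28468 + 10919\right) - 58252} = \frac{1}{\left(-18978\right) 39387 - 58252} = \frac{1}{-747486486 - 58252} = \frac{1}{-747544738} = - \frac{1}{747544738}$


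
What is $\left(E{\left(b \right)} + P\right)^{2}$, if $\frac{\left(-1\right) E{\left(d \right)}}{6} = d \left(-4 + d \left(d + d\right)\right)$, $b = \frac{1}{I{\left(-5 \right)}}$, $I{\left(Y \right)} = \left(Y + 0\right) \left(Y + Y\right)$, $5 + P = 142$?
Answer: $\frac{18457738285009}{976562500} \approx 18901.0$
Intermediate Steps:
$P = 137$ ($P = -5 + 142 = 137$)
$I{\left(Y \right)} = 2 Y^{2}$ ($I{\left(Y \right)} = Y 2 Y = 2 Y^{2}$)
$b = \frac{1}{50}$ ($b = \frac{1}{2 \left(-5\right)^{2}} = \frac{1}{2 \cdot 25} = \frac{1}{50} \approx 0.02$)
$E{\left(d \right)} = - 6 d \left(-4 + 2 d^{2}\right)$ ($E{\left(d \right)} = - 6 d \left(-4 + d \left(d + d\right)\right) = - 6 d \left(-4 + d 2 d\right) = - 6 d \left(-4 + 2 d^{2}\right)$)
$\left(E{\left(b \right)} + P\right)^{2} = \left(12 \cdot \frac{1}{50} \left(2 - \left(\frac{1}{50}\right)^{2}\right) + 137\right)^{2} = \left(12 \cdot \frac{1}{50} \left(2 - \frac{1}{2500}\right) + 137\right)^{2} = \left(12 \cdot \frac{1}{50} \cdot \frac{4999}{2500} + 137\right)^{2} = \left(\frac{14997}{31250} + 137\right)^{2} = \left(\frac{4296247}{31250}\right)^{2} = \frac{18457738285009}{976562500}$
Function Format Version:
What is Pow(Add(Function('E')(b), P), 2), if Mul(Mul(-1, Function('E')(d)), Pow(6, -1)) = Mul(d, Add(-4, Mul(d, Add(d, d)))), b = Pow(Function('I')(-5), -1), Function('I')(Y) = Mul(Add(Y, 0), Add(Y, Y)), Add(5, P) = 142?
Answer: Rational(18457738285009, 976562500) ≈ 18901.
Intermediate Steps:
P = 137 (P = Add(-5, 142) = 137)
Function('I')(Y) = Mul(2, Pow(Y, 2)) (Function('I')(Y) = Mul(Y, Mul(2, Y)) = Mul(2, Pow(Y, 2)))
b = Rational(1, 50) (b = Pow(Mul(2, Pow(-5, 2)), -1) = Pow(Mul(2, 25), -1) = Pow(50, -1) = Rational(1, 50) ≈ 0.020000)
Function('E')(d) = Mul(-6, d, Add(-4, Mul(2, Pow(d, 2)))) (Function('E')(d) = Mul(-6, Mul(d, Add(-4, Mul(d, Add(d, d))))) = Mul(-6, Mul(d, Add(-4, Mul(d, Mul(2, d))))) = Mul(-6, Mul(d, Add(-4, Mul(2, Pow(d, 2))))) = Mul(-6, d, Add(-4, Mul(2, Pow(d, 2)))))
Pow(Add(Function('E')(b), P), 2) = Pow(Add(Mul(12, Rational(1, 50), Add(2, Mul(-1, Pow(Rational(1, 50), 2)))), 137), 2) = Pow(Add(Mul(12, Rational(1, 50), Add(2, Mul(-1, Rational(1, 2500)))), 137), 2) = Pow(Add(Mul(12, Rational(1, 50), Add(2, Rational(-1, 2500))), 137), 2) = Pow(Add(Mul(12, Rational(1, 50), Rational(4999, 2500)), 137), 2) = Pow(Add(Rational(14997, 31250), 137), 2) = Pow(Rational(4296247, 31250), 2) = Rational(18457738285009, 976562500)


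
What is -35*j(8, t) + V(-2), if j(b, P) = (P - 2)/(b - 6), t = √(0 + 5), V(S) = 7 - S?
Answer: 44 - 35*√5/2 ≈ 4.8688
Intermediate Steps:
t = √5 ≈ 2.2361
j(b, P) = (-2 + P)/(-6 + b)
-35*j(8, t) + V(-2) = -35*(-2 + √5)/(-6 + 8) + (7 - 1*(-2)) = -35*(-2 + √5)/2 + (7 + 2) = -35*(-2 + √5)/2 + 9 = -35*(-1 + √5/2) + 9 = (35 - 35*√5/2) + 9 = 44 - 35*√5/2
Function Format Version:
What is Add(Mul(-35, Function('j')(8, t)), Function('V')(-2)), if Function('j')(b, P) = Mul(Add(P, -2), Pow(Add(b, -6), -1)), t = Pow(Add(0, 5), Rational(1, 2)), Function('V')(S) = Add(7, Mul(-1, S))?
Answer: Add(44, Mul(Rational(-35, 2), Pow(5, Rational(1, 2)))) ≈ 4.8688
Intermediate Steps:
t = Pow(5, Rational(1, 2)) ≈ 2.2361
Function('j')(b, P) = Mul(Pow(Add(-6, b), -1), Add(-2, P)) (Function('j')(b, P) = Mul(Add(-2, P), Pow(Add(-6, b), -1)) = Mul(Pow(Add(-6, b), -1), Add(-2, P)))
Add(Mul(-35, Function('j')(8, t)), Function('V')(-2)) = Add(Mul(-35, Mul(Pow(Add(-6, 8), -1), Add(-2, Pow(5, Rational(1, 2))))), Add(7, Mul(-1, -2))) = Add(Mul(-35, Mul(Pow(2, -1), Add(-2, Pow(5, Rational(1, 2))))), Add(7, 2)) = Add(Mul(-35, Mul(Rational(1, 2), Add(-2, Pow(5, Rational(1, 2))))), 9) = Add(Mul(-35, Add(-1, Mul(Rational(1, 2), Pow(5, Rational(1, 2))))), 9) = Add(Add(35, Mul(Rational(-35, 2), Pow(5, Rational(1, 2)))), 9) = Add(44, Mul(Rational(-35, 2), Pow(5, Rational(1, 2))))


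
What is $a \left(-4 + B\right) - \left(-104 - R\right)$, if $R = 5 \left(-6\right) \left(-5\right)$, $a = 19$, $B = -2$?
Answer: $140$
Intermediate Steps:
$R = 150$ ($R = \left(-30\right) \left(-5\right) = 150$)
$a \left(-4 + B\right) - \left(-104 - R\right) = 19 \left(-4 - 2\right) - \left(-104 - 150\right) = 19 \left(-6\right) - \left(-104 - 150\right) = -114 - -254 = -114 + 254 = 140$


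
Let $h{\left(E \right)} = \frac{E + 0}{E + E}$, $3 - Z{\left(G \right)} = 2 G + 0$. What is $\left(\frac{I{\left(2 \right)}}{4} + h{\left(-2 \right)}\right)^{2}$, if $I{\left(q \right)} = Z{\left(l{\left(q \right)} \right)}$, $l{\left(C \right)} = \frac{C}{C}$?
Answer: $\frac{9}{16} \approx 0.5625$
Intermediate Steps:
$l{\left(C \right)} = 1$
$Z{\left(G \right)} = 3 - 2 G$ ($Z{\left(G \right)} = 3 - \left(2 G + 0\right) = 3 - 2 G$)
$I{\left(q \right)} = 1$ ($I{\left(q \right)} = 3 - 2 = 1$)
$h{\left(E \right)} = \frac{1}{2}$ ($h{\left(E \right)} = \frac{E}{2 E} = E \frac{1}{2 E} = \frac{1}{2}$)
$\left(\frac{I{\left(2 \right)}}{4} + h{\left(-2 \right)}\right)^{2} = \left(1 \cdot \frac{1}{4} + \frac{1}{2}\right)^{2} = \left(\frac{1}{4} + \frac{1}{2}\right)^{2} = \left(\frac{3}{4}\right)^{2} = \frac{9}{16}$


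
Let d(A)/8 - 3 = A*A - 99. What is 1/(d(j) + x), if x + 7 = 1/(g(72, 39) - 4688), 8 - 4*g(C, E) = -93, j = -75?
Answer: 18651/824840471 ≈ 2.2612e-5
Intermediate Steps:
g(C, E) = 101/4 (g(C, E) = 2 - ¼*(-93) = 2 + 93/4 = 101/4)
x = -130561/18651 (x = -7 + 1/(101/4 - 4688) = -7 + 1/(-18651/4) = -7 - 4/18651 = -130561/18651 ≈ -7.0002)
d(A) = -768 + 8*A² (d(A) = 24 + 8*(A*A - 99) = 24 + 8*(A² - 99) = 24 + 8*(-99 + A²) = 24 + (-792 + 8*A²) = -768 + 8*A²)
1/(d(j) + x) = 1/((-768 + 8*(-75)²) - 130561/18651) = 1/((-768 + 8*5625) - 130561/18651) = 1/((-768 + 45000) - 130561/18651) = 1/(44232 - 130561/18651) = 1/(824840471/18651) = 18651/824840471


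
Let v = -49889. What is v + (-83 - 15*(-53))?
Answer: -49177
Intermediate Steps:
v + (-83 - 15*(-53)) = -49889 + (-83 - 15*(-53)) = -49889 + (-83 + 795) = -49889 + 712 = -49177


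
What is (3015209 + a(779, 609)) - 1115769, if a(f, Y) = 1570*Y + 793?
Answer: 2856363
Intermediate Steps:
a(f, Y) = 793 + 1570*Y
(3015209 + a(779, 609)) - 1115769 = (3015209 + (793 + 1570*609)) - 1115769 = (3015209 + (793 + 956130)) - 1115769 = (3015209 + 956923) - 1115769 = 3972132 - 1115769 = 2856363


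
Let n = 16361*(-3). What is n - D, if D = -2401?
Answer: -46682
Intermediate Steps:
n = -49083
n - D = -49083 - 1*(-2401) = -49083 + 2401 = -46682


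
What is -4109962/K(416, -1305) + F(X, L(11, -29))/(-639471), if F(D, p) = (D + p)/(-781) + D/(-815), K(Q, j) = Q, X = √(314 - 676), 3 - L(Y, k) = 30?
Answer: -342104229900149/34626928336 + 76*I*√362/19382518265 ≈ -9879.7 + 7.4603e-8*I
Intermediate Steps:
L(Y, k) = -27 (L(Y, k) = 3 - 1*30 = 3 - 30 = -27)
X = I*√362 (X = √(-362) = I*√362 ≈ 19.026*I)
F(D, p) = -1596*D/636515 - p/781 (F(D, p) = (D + p)*(-1/781) + D*(-1/815) = (-D/781 - p/781) - D/815 = -1596*D/636515 - p/781)
-4109962/K(416, -1305) + F(X, L(11, -29))/(-639471) = -4109962/416 + (-1596*I*√362/636515 - 1/781*(-27))/(-639471) = -4109962*1/416 + (-1596*I*√362/636515 + 27/781)*(-1/639471) = -2054981/208 + (27/781 - 1596*I*√362/636515)*(-1/639471) = -2054981/208 + (-9/166475617 + 76*I*√362/19382518265) = -342104229900149/34626928336 + 76*I*√362/19382518265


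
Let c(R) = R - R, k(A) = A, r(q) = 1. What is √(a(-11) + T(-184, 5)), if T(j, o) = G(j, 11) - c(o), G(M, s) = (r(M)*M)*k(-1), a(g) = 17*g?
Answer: I*√3 ≈ 1.732*I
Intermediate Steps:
G(M, s) = -M (G(M, s) = (1*M)*(-1) = M*(-1) = -M)
c(R) = 0
T(j, o) = -j (T(j, o) = -j - 1*0 = -j + 0 = -j)
√(a(-11) + T(-184, 5)) = √(17*(-11) - 1*(-184)) = √(-187 + 184) = √(-3) = I*√3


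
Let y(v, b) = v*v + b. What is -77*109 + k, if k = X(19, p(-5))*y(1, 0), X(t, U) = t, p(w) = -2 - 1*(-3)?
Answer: -8374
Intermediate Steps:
p(w) = 1 (p(w) = -2 + 3 = 1)
y(v, b) = b + v² (y(v, b) = v² + b = b + v²)
k = 19 (k = 19*(0 + 1²) = 19*(0 + 1) = 19*1 = 19)
-77*109 + k = -77*109 + 19 = -8393 + 19 = -8374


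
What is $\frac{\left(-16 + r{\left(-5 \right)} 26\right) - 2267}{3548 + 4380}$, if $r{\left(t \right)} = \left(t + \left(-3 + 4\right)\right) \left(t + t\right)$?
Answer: $- \frac{1243}{7928} \approx -0.15679$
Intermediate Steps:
$r{\left(t \right)} = 2 t \left(1 + t\right)$ ($r{\left(t \right)} = \left(t + 1\right) 2 t = \left(1 + t\right) 2 t = 2 t \left(1 + t\right)$)
$\frac{\left(-16 + r{\left(-5 \right)} 26\right) - 2267}{3548 + 4380} = \frac{\left(-16 + 2 \left(-5\right) \left(1 - 5\right) 26\right) - 2267}{3548 + 4380} = \frac{\left(-16 + 2 \left(-5\right) \left(-4\right) 26\right) - 2267}{7928} = \left(\left(-16 + 40 \cdot 26\right) - 2267\right) \frac{1}{7928} = \left(\left(-16 + 1040\right) - 2267\right) \frac{1}{7928} = \left(1024 - 2267\right) \frac{1}{7928} = \left(-1243\right) \frac{1}{7928} = - \frac{1243}{7928}$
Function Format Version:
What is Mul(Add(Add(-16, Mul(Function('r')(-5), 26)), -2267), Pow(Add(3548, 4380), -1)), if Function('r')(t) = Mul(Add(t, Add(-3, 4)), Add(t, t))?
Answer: Rational(-1243, 7928) ≈ -0.15679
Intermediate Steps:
Function('r')(t) = Mul(2, t, Add(1, t)) (Function('r')(t) = Mul(Add(t, 1), Mul(2, t)) = Mul(Add(1, t), Mul(2, t)) = Mul(2, t, Add(1, t)))
Mul(Add(Add(-16, Mul(Function('r')(-5), 26)), -2267), Pow(Add(3548, 4380), -1)) = Mul(Add(Add(-16, Mul(Mul(2, -5, Add(1, -5)), 26)), -2267), Pow(Add(3548, 4380), -1)) = Mul(Add(Add(-16, Mul(Mul(2, -5, -4), 26)), -2267), Pow(7928, -1)) = Mul(Add(Add(-16, Mul(40, 26)), -2267), Rational(1, 7928)) = Mul(Add(Add(-16, 1040), -2267), Rational(1, 7928)) = Mul(Add(1024, -2267), Rational(1, 7928)) = Mul(-1243, Rational(1, 7928)) = Rational(-1243, 7928)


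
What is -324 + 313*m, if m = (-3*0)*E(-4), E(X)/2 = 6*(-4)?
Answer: -324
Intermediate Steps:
E(X) = -48 (E(X) = 2*(6*(-4)) = 2*(-24) = -48)
m = 0 (m = -3*0*(-48) = 0*(-48) = 0)
-324 + 313*m = -324 + 313*0 = -324 + 0 = -324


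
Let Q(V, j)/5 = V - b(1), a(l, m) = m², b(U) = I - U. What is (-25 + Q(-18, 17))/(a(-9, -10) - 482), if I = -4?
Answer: 45/191 ≈ 0.23560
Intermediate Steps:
b(U) = -4 - U
Q(V, j) = 25 + 5*V (Q(V, j) = 5*(V - (-4 - 1*1)) = 5*(V - (-4 - 1)) = 5*(V - 1*(-5)) = 5*(V + 5) = 5*(5 + V) = 25 + 5*V)
(-25 + Q(-18, 17))/(a(-9, -10) - 482) = (-25 + (25 + 5*(-18)))/((-10)² - 482) = (-25 + (25 - 90))/(100 - 482) = (-25 - 65)/(-382) = -90*(-1/382) = 45/191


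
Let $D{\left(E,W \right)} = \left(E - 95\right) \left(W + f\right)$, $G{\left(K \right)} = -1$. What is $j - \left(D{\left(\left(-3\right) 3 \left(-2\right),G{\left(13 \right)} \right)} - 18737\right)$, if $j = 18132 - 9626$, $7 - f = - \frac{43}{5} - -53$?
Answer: $\frac{121431}{5} \approx 24286.0$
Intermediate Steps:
$f = - \frac{187}{5}$ ($f = 7 - \left(- \frac{43}{5} - -53\right) = 7 - \left(\left(-43\right) \frac{1}{5} + 53\right) = 7 - \left(- \frac{43}{5} + 53\right) = 7 - \frac{222}{5} = - \frac{187}{5} \approx -37.4$)
$D{\left(E,W \right)} = \left(-95 + E\right) \left(- \frac{187}{5} + W\right)$ ($D{\left(E,W \right)} = \left(E - 95\right) \left(W - \frac{187}{5}\right) = \left(-95 + E\right) \left(- \frac{187}{5} + W\right)$)
$j = 8506$ ($j = 18132 - 9626 = 8506$)
$j - \left(D{\left(\left(-3\right) 3 \left(-2\right),G{\left(13 \right)} \right)} - 18737\right) = 8506 - \left(\left(3553 - -95 - \frac{187 \left(-3\right) 3 \left(-2\right)}{5} + \left(-3\right) 3 \left(-2\right) \left(-1\right)\right) - 18737\right) = 8506 - \left(\left(3553 + 95 - \frac{187 \left(\left(-9\right) \left(-2\right)\right)}{5} + \left(-9\right) \left(-2\right) \left(-1\right)\right) - 18737\right) = 8506 - \left(\left(3553 + 95 - \frac{3366}{5} + 18 \left(-1\right)\right) - 18737\right) = 8506 - \left(\left(3553 + 95 - \frac{3366}{5} - 18\right) - 18737\right) = 8506 - \left(\frac{14784}{5} - 18737\right) = 8506 - - \frac{78901}{5} = 8506 + \frac{78901}{5} = \frac{121431}{5}$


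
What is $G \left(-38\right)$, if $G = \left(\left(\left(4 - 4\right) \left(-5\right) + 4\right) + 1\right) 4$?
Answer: $-760$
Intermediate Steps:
$G = 20$ ($G = \left(\left(\left(4 - 4\right) \left(-5\right) + 4\right) + 1\right) 4 = \left(\left(0 \left(-5\right) + 4\right) + 1\right) 4 = \left(\left(0 + 4\right) + 1\right) 4 = \left(4 + 1\right) 4 = 5 \cdot 4 = 20$)
$G \left(-38\right) = 20 \left(-38\right) = -760$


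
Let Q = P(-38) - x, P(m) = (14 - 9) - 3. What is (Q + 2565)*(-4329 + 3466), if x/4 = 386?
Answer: -882849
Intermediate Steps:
x = 1544 (x = 4*386 = 1544)
P(m) = 2 (P(m) = 5 - 3 = 2)
Q = -1542 (Q = 2 - 1*1544 = 2 - 1544 = -1542)
(Q + 2565)*(-4329 + 3466) = (-1542 + 2565)*(-4329 + 3466) = 1023*(-863) = -882849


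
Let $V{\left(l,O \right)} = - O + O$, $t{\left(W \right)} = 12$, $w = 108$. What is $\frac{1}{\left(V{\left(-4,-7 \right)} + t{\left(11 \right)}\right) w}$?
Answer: $\frac{1}{1296} \approx 0.0007716$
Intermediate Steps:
$V{\left(l,O \right)} = 0$
$\frac{1}{\left(V{\left(-4,-7 \right)} + t{\left(11 \right)}\right) w} = \frac{1}{\left(0 + 12\right) 108} = \frac{1}{12 \cdot 108} = \frac{1}{1296}$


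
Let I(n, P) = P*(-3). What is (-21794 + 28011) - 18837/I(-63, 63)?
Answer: 18950/3 ≈ 6316.7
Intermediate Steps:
I(n, P) = -3*P
(-21794 + 28011) - 18837/I(-63, 63) = (-21794 + 28011) - 18837/((-3*63)) = 6217 - 18837/(-189) = 6217 - 18837*(-1/189) = 6217 + 299/3 = 18950/3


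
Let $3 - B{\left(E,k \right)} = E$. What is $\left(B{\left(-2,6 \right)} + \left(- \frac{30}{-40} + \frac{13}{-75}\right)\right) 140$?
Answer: $\frac{11711}{15} \approx 780.73$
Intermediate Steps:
$B{\left(E,k \right)} = 3 - E$
$\left(B{\left(-2,6 \right)} + \left(- \frac{30}{-40} + \frac{13}{-75}\right)\right) 140 = \left(\left(3 - -2\right) + \left(- \frac{30}{-40} + \frac{13}{-75}\right)\right) 140 = \left(\left(3 + 2\right) + \left(\left(-30\right) \left(- \frac{1}{40}\right) + 13 \left(- \frac{1}{75}\right)\right)\right) 140 = \left(5 + \left(\frac{3}{4} - \frac{13}{75}\right)\right) 140 = \left(5 + \frac{173}{300}\right) 140 = \frac{1673}{300} \cdot 140 = \frac{11711}{15}$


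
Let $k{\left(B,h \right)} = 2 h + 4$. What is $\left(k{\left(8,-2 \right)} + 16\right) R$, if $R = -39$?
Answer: $-624$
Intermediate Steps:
$k{\left(B,h \right)} = 4 + 2 h$
$\left(k{\left(8,-2 \right)} + 16\right) R = \left(\left(4 + 2 \left(-2\right)\right) + 16\right) \left(-39\right) = \left(\left(4 - 4\right) + 16\right) \left(-39\right) = \left(0 + 16\right) \left(-39\right) = 16 \left(-39\right) = -624$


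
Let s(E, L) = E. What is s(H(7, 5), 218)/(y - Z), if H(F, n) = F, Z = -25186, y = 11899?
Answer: 7/37085 ≈ 0.00018876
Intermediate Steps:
s(H(7, 5), 218)/(y - Z) = 7/(11899 - 1*(-25186)) = 7/(11899 + 25186) = 7/37085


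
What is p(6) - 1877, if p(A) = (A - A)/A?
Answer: -1877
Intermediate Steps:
p(A) = 0 (p(A) = 0/A = 0)
p(6) - 1877 = 0 - 1877 = -1877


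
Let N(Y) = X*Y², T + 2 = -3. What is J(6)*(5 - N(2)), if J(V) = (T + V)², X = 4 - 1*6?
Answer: 13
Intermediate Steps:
T = -5 (T = -2 - 3 = -5)
X = -2 (X = 4 - 6 = -2)
J(V) = (-5 + V)²
N(Y) = -2*Y²
J(6)*(5 - N(2)) = (-5 + 6)²*(5 - (-2)*2²) = 1²*(5 - (-2)*4) = 1*(5 - 1*(-8)) = 1*(5 + 8) = 1*13 = 13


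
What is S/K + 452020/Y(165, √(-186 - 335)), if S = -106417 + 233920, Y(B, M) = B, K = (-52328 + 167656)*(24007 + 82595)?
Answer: 370481483403941/135236150016 ≈ 2739.5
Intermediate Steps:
K = 12294195456 (K = 115328*106602 = 12294195456)
S = 127503
S/K + 452020/Y(165, √(-186 - 335)) = 127503/12294195456 + 452020/165 = 127503*(1/12294195456) + 452020*(1/165) = 42501/4098065152 + 90404/33 = 370481483403941/135236150016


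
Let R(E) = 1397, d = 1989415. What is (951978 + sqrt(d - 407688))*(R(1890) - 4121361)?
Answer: -3922115088792 - 4119964*sqrt(1581727) ≈ -3.9273e+12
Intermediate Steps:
(951978 + sqrt(d - 407688))*(R(1890) - 4121361) = (951978 + sqrt(1989415 - 407688))*(1397 - 4121361) = (951978 + sqrt(1581727))*(-4119964) = -3922115088792 - 4119964*sqrt(1581727)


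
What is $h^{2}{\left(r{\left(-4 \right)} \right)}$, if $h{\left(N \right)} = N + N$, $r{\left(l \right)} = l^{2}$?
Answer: $1024$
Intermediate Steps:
$h{\left(N \right)} = 2 N$
$h^{2}{\left(r{\left(-4 \right)} \right)} = \left(2 \left(-4\right)^{2}\right)^{2} = \left(2 \cdot 16\right)^{2} = 32^{2} = 1024$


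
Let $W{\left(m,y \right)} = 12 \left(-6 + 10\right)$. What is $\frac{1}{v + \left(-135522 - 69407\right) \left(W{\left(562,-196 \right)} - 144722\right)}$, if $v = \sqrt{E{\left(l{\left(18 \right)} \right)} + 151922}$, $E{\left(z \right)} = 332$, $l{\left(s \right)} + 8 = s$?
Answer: $\frac{14823949073}{439498932237795042531} - \frac{\sqrt{152254}}{878997864475590085062} \approx 3.3729 \cdot 10^{-11}$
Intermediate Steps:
$l{\left(s \right)} = -8 + s$
$W{\left(m,y \right)} = 48$ ($W{\left(m,y \right)} = 12 \cdot 4 = 48$)
$v = \sqrt{152254}$ ($v = \sqrt{332 + 151922} = \sqrt{152254} \approx 390.2$)
$\frac{1}{v + \left(-135522 - 69407\right) \left(W{\left(562,-196 \right)} - 144722\right)} = \frac{1}{\sqrt{152254} + \left(-135522 - 69407\right) \left(48 - 144722\right)} = \frac{1}{\sqrt{152254} - -29647898146} = \frac{1}{\sqrt{152254} + 29647898146} = \frac{1}{29647898146 + \sqrt{152254}}$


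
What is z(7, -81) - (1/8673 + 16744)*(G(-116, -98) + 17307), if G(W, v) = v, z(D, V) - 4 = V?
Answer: -2499103917838/8673 ≈ -2.8815e+8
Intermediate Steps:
z(D, V) = 4 + V
z(7, -81) - (1/8673 + 16744)*(G(-116, -98) + 17307) = (4 - 81) - (1/8673 + 16744)*(-98 + 17307) = -77 - (1/8673 + 16744)*17209 = -77 - 145220713*17209/8673 = -77 - 1*2499103250017/8673 = -77 - 2499103250017/8673 = -2499103917838/8673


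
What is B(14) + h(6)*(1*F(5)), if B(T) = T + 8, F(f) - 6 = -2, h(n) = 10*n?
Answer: 262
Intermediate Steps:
F(f) = 4 (F(f) = 6 - 2 = 4)
B(T) = 8 + T
B(14) + h(6)*(1*F(5)) = (8 + 14) + (10*6)*(1*4) = 22 + 60*4 = 22 + 240 = 262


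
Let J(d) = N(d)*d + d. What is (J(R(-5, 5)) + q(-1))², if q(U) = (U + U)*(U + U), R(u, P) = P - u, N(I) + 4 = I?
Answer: 5476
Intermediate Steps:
N(I) = -4 + I
q(U) = 4*U² (q(U) = (2*U)*(2*U) = 4*U²)
J(d) = d + d*(-4 + d) (J(d) = (-4 + d)*d + d = d*(-4 + d) + d = d + d*(-4 + d))
(J(R(-5, 5)) + q(-1))² = ((5 - 1*(-5))*(-3 + (5 - 1*(-5))) + 4*(-1)²)² = ((5 + 5)*(-3 + (5 + 5)) + 4*1)² = (10*(-3 + 10) + 4)² = (10*7 + 4)² = (70 + 4)² = 74² = 5476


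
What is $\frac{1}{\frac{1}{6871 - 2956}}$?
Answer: $3915$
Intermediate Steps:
$\frac{1}{\frac{1}{6871 - 2956}} = \frac{1}{\frac{1}{3915}} = 3915$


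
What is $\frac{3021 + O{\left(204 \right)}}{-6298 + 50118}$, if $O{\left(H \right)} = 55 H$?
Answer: $\frac{14241}{43820} \approx 0.32499$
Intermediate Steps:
$\frac{3021 + O{\left(204 \right)}}{-6298 + 50118} = \frac{3021 + 55 \cdot 204}{-6298 + 50118} = \frac{3021 + 11220}{43820} = 14241 \cdot \frac{1}{43820} = \frac{14241}{43820}$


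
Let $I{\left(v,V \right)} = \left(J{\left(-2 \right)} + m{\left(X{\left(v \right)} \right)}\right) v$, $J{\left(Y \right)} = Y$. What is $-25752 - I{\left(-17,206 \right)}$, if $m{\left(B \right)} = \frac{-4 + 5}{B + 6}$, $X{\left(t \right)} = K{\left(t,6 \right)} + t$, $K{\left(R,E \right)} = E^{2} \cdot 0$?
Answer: $- \frac{283663}{11} \approx -25788.0$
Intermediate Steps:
$K{\left(R,E \right)} = 0$
$X{\left(t \right)} = t$ ($X{\left(t \right)} = 0 + t = t$)
$m{\left(B \right)} = \frac{1}{6 + B}$ ($m{\left(B \right)} = 1 \frac{1}{6 + B} = \frac{1}{6 + B}$)
$I{\left(v,V \right)} = v \left(-2 + \frac{1}{6 + v}\right)$ ($I{\left(v,V \right)} = \left(-2 + \frac{1}{6 + v}\right) v = v \left(-2 + \frac{1}{6 + v}\right)$)
$-25752 - I{\left(-17,206 \right)} = -25752 - \left(-1\right) \left(-17\right) \frac{1}{6 - 17} \left(11 + 2 \left(-17\right)\right) = -25752 - \left(-1\right) \left(-17\right) \frac{1}{-11} \left(11 - 34\right) = -25752 - \left(-1\right) \left(-17\right) \left(- \frac{1}{11}\right) \left(-23\right) = -25752 - \frac{391}{11} = - \frac{283663}{11}$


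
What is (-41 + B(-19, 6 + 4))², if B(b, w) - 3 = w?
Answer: 784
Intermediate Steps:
B(b, w) = 3 + w
(-41 + B(-19, 6 + 4))² = (-41 + (3 + (6 + 4)))² = (-41 + (3 + 10))² = (-41 + 13)² = (-28)² = 784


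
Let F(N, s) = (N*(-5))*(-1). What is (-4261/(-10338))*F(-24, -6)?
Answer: -85220/1723 ≈ -49.460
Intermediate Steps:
F(N, s) = 5*N (F(N, s) = -5*N*(-1) = 5*N)
(-4261/(-10338))*F(-24, -6) = (-4261/(-10338))*(5*(-24)) = -4261*(-1/10338)*(-120) = (4261/10338)*(-120) = -85220/1723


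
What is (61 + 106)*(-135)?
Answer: -22545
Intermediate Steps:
(61 + 106)*(-135) = 167*(-135) = -22545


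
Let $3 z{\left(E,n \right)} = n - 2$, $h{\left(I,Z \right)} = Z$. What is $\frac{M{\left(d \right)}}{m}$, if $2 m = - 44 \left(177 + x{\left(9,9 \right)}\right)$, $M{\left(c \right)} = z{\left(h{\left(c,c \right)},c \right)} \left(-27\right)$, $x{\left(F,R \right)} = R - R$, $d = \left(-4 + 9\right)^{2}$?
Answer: $\frac{69}{1298} \approx 0.053159$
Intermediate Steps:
$d = 25$ ($d = 5^{2} = 25$)
$x{\left(F,R \right)} = 0$
$z{\left(E,n \right)} = - \frac{2}{3} + \frac{n}{3}$ ($z{\left(E,n \right)} = \frac{n - 2}{3} = \frac{-2 + n}{3} = - \frac{2}{3} + \frac{n}{3}$)
$M{\left(c \right)} = 18 - 9 c$ ($M{\left(c \right)} = \left(- \frac{2}{3} + \frac{c}{3}\right) \left(-27\right) = 18 - 9 c$)
$m = -3894$ ($m = \frac{\left(-44\right) \left(177 + 0\right)}{2} = \frac{\left(-44\right) 177}{2} = \frac{1}{2} \left(-7788\right) = -3894$)
$\frac{M{\left(d \right)}}{m} = \frac{18 - 225}{-3894} = \left(18 - 225\right) \left(- \frac{1}{3894}\right) = \left(-207\right) \left(- \frac{1}{3894}\right) = \frac{69}{1298}$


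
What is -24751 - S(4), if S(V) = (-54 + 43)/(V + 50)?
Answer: -1336543/54 ≈ -24751.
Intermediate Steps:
S(V) = -11/(50 + V)
-24751 - S(4) = -24751 - (-11)/(50 + 4) = -24751 - (-11)/54 = -24751 - 1*(-11/54) = -24751 + 11/54 = -1336543/54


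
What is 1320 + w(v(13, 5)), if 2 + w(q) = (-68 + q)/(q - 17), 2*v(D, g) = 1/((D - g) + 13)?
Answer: 942589/713 ≈ 1322.0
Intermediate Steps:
v(D, g) = 1/(2*(13 + D - g)) (v(D, g) = 1/(2*((D - g) + 13)) = 1/(2*(13 + D - g)))
w(q) = -2 + (-68 + q)/(-17 + q) (w(q) = -2 + (-68 + q)/(q - 17) = -2 + (-68 + q)/(-17 + q))
1320 + w(v(13, 5)) = 1320 + (-34 - 1/(2*(13 + 13 - 1*5)))/(-17 + 1/(2*(13 + 13 - 1*5))) = 1320 + (-34 - 1/(2*(13 + 13 - 5)))/(-17 + 1/(2*(13 + 13 - 5))) = 1320 + (-34 - 1/(2*21))/(-17 + (½)/21) = 1320 + (-34 - 1/(2*21))/(-17 + (½)*(1/21)) = 1320 + (-34 - 1*1/42)/(-17 + 1/42) = 1320 + (-34 - 1/42)/(-713/42) = 1320 - 42/713*(-1429/42) = 1320 + 1429/713 = 942589/713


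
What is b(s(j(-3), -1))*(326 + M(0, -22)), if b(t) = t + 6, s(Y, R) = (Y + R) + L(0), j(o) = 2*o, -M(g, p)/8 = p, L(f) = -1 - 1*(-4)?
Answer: 1004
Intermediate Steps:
L(f) = 3 (L(f) = -1 + 4 = 3)
M(g, p) = -8*p
s(Y, R) = 3 + R + Y (s(Y, R) = (Y + R) + 3 = (R + Y) + 3 = 3 + R + Y)
b(t) = 6 + t
b(s(j(-3), -1))*(326 + M(0, -22)) = (6 + (3 - 1 + 2*(-3)))*(326 - 8*(-22)) = (6 + (3 - 1 - 6))*(326 + 176) = (6 - 4)*502 = 2*502 = 1004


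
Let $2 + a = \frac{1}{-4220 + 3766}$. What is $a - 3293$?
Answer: $- \frac{1495931}{454} \approx -3295.0$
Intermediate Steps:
$a = - \frac{909}{454}$ ($a = -2 + \frac{1}{-4220 + 3766} = -2 + \frac{1}{-454} = -2 - \frac{1}{454} = - \frac{909}{454} \approx -2.0022$)
$a - 3293 = - \frac{909}{454} - 3293 = - \frac{1495931}{454}$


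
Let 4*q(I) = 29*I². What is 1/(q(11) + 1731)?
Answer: 4/10433 ≈ 0.00038340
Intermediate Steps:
q(I) = 29*I²/4 (q(I) = (29*I²)/4 = 29*I²/4)
1/(q(11) + 1731) = 1/((29/4)*11² + 1731) = 1/((29/4)*121 + 1731) = 1/(3509/4 + 1731) = 1/(10433/4) = 4/10433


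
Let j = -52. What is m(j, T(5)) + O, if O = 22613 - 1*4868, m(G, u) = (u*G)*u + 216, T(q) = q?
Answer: 16661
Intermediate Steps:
m(G, u) = 216 + G*u² (m(G, u) = (G*u)*u + 216 = G*u² + 216 = 216 + G*u²)
O = 17745 (O = 22613 - 4868 = 17745)
m(j, T(5)) + O = (216 - 52*5²) + 17745 = (216 - 52*25) + 17745 = (216 - 1300) + 17745 = -1084 + 17745 = 16661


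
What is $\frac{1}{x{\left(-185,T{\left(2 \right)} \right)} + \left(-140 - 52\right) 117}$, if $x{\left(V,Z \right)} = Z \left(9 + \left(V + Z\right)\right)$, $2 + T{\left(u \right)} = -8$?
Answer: $- \frac{1}{20604} \approx -4.8534 \cdot 10^{-5}$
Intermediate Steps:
$T{\left(u \right)} = -10$ ($T{\left(u \right)} = -2 - 8 = -10$)
$x{\left(V,Z \right)} = Z \left(9 + V + Z\right)$
$\frac{1}{x{\left(-185,T{\left(2 \right)} \right)} + \left(-140 - 52\right) 117} = \frac{1}{- 10 \left(9 - 185 - 10\right) + \left(-140 - 52\right) 117} = \frac{1}{\left(-10\right) \left(-186\right) - 22464} = \frac{1}{1860 - 22464} = \frac{1}{-20604} = - \frac{1}{20604}$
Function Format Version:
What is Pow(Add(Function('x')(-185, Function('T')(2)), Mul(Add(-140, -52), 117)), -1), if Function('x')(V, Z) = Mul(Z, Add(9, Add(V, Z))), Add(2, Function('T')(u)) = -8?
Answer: Rational(-1, 20604) ≈ -4.8534e-5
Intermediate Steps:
Function('T')(u) = -10 (Function('T')(u) = Add(-2, -8) = -10)
Function('x')(V, Z) = Mul(Z, Add(9, V, Z))
Pow(Add(Function('x')(-185, Function('T')(2)), Mul(Add(-140, -52), 117)), -1) = Pow(Add(Mul(-10, Add(9, -185, -10)), Mul(Add(-140, -52), 117)), -1) = Pow(Add(Mul(-10, -186), Mul(-192, 117)), -1) = Pow(Add(1860, -22464), -1) = Pow(-20604, -1) = Rational(-1, 20604)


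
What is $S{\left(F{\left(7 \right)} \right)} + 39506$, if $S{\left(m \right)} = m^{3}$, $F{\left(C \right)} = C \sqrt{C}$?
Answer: $39506 + 2401 \sqrt{7} \approx 45858.0$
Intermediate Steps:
$F{\left(C \right)} = C^{\frac{3}{2}}$
$S{\left(F{\left(7 \right)} \right)} + 39506 = \left(7^{\frac{3}{2}}\right)^{3} + 39506 = \left(7 \sqrt{7}\right)^{3} + 39506 = 2401 \sqrt{7} + 39506 = 39506 + 2401 \sqrt{7}$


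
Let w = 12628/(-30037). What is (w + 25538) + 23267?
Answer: 209420451/4291 ≈ 48805.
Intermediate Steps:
w = -1804/4291 (w = 12628*(-1/30037) = -1804/4291 ≈ -0.42041)
(w + 25538) + 23267 = (-1804/4291 + 25538) + 23267 = 109581754/4291 + 23267 = 209420451/4291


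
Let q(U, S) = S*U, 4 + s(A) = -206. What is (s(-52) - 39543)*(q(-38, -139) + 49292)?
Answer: -2169480222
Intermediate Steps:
s(A) = -210 (s(A) = -4 - 206 = -210)
(s(-52) - 39543)*(q(-38, -139) + 49292) = (-210 - 39543)*(-139*(-38) + 49292) = -39753*(5282 + 49292) = -39753*54574 = -2169480222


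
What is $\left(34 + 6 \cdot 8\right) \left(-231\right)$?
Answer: $-18942$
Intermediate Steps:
$\left(34 + 6 \cdot 8\right) \left(-231\right) = \left(34 + 48\right) \left(-231\right) = 82 \left(-231\right) = -18942$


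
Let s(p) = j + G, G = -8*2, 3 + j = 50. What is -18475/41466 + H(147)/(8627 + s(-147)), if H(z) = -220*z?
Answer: -27795685/6648382 ≈ -4.1808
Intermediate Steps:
j = 47 (j = -3 + 50 = 47)
G = -16
s(p) = 31 (s(p) = 47 - 16 = 31)
-18475/41466 + H(147)/(8627 + s(-147)) = -18475/41466 + (-220*147)/(8627 + 31) = -18475*1/41466 - 32340/8658 = -18475/41466 - 32340*1/8658 = -18475/41466 - 5390/1443 = -27795685/6648382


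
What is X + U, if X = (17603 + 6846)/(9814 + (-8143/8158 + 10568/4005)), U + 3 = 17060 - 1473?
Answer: 4998655595837686/320704362089 ≈ 15586.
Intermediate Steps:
U = 15584 (U = -3 + (17060 - 1473) = -3 + 15587 = 15584)
X = 798817042710/320704362089 (X = 24449/(9814 + (-8143*1/8158 + 10568*(1/4005))) = 24449/(9814 + (-8143/8158 + 10568/4005)) = 24449/(9814 + 53601029/32672790) = 24449/(320704362089/32672790) = 24449*(32672790/320704362089) = 798817042710/320704362089 ≈ 2.4908)
X + U = 798817042710/320704362089 + 15584 = 4998655595837686/320704362089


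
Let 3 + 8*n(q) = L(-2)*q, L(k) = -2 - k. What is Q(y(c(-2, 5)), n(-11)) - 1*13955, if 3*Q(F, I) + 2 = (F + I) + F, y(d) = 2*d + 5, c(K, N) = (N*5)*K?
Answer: -112153/8 ≈ -14019.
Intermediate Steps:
c(K, N) = 5*K*N (c(K, N) = (5*N)*K = 5*K*N)
n(q) = -3/8 (n(q) = -3/8 + ((-2 - 1*(-2))*q)/8 = -3/8 + ((-2 + 2)*q)/8 = -3/8 + (0*q)/8 = -3/8 + (1/8)*0 = -3/8 + 0 = -3/8)
y(d) = 5 + 2*d
Q(F, I) = -2/3 + I/3 + 2*F/3 (Q(F, I) = -2/3 + ((F + I) + F)/3 = -2/3 + (I + 2*F)/3 = -2/3 + (I/3 + 2*F/3) = -2/3 + I/3 + 2*F/3)
Q(y(c(-2, 5)), n(-11)) - 1*13955 = (-2/3 + (1/3)*(-3/8) + 2*(5 + 2*(5*(-2)*5))/3) - 1*13955 = (-2/3 - 1/8 + 2*(5 + 2*(-50))/3) - 13955 = (-2/3 - 1/8 + 2*(5 - 100)/3) - 13955 = (-2/3 - 1/8 + (2/3)*(-95)) - 13955 = (-2/3 - 1/8 - 190/3) - 13955 = -513/8 - 13955 = -112153/8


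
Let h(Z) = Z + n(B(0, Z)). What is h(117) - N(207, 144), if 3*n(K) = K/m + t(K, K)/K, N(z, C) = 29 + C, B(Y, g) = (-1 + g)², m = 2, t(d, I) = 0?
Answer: 6560/3 ≈ 2186.7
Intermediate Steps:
n(K) = K/6 (n(K) = (K/2 + 0/K)/3 = (K*(½) + 0)/3 = (K/2 + 0)/3 = (K/2)/3 = K/6)
h(Z) = Z + (-1 + Z)²/6
h(117) - N(207, 144) = (117 + (-1 + 117)²/6) - (29 + 144) = (117 + (⅙)*116²) - 1*173 = (117 + (⅙)*13456) - 173 = (117 + 6728/3) - 173 = 7079/3 - 173 = 6560/3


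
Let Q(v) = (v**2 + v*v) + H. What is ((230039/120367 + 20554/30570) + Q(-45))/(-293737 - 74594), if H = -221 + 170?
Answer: -7362151728179/677658907935945 ≈ -0.010864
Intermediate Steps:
H = -51
Q(v) = -51 + 2*v**2 (Q(v) = (v**2 + v*v) - 51 = (v**2 + v**2) - 51 = 2*v**2 - 51 = -51 + 2*v**2)
((230039/120367 + 20554/30570) + Q(-45))/(-293737 - 74594) = ((230039/120367 + 20554/30570) + (-51 + 2*(-45)**2))/(-293737 - 74594) = ((230039*(1/120367) + 20554*(1/30570)) + (-51 + 2*2025))/(-368331) = ((230039/120367 + 10277/15285) + (-51 + 4050))*(-1/368331) = (4753157774/1839809595 + 3999)*(-1/368331) = (7362151728179/1839809595)*(-1/368331) = -7362151728179/677658907935945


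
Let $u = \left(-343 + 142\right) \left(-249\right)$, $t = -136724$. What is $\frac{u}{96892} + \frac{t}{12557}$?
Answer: $- \frac{12618996515}{1216672844} \approx -10.372$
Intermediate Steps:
$u = 50049$ ($u = \left(-201\right) \left(-249\right) = 50049$)
$\frac{u}{96892} + \frac{t}{12557} = \frac{50049}{96892} - \frac{136724}{12557} = - \frac{12618996515}{1216672844}$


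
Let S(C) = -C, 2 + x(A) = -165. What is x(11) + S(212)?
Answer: -379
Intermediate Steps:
x(A) = -167 (x(A) = -2 - 165 = -167)
x(11) + S(212) = -167 - 1*212 = -167 - 212 = -379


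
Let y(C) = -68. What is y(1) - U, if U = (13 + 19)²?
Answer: -1092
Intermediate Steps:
U = 1024 (U = 32² = 1024)
y(1) - U = -68 - 1*1024 = -68 - 1024 = -1092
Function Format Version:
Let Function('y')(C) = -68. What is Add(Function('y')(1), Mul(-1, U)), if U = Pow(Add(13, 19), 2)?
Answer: -1092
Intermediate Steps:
U = 1024 (U = Pow(32, 2) = 1024)
Add(Function('y')(1), Mul(-1, U)) = Add(-68, Mul(-1, 1024)) = Add(-68, -1024) = -1092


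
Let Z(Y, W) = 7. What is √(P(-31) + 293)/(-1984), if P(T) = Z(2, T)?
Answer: -5*√3/992 ≈ -0.0087301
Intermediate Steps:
P(T) = 7
√(P(-31) + 293)/(-1984) = √(7 + 293)/(-1984) = √300*(-1/1984) = (10*√3)*(-1/1984) = -5*√3/992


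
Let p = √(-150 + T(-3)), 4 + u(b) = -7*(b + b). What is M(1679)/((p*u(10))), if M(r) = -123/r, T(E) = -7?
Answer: -41*I*√157/12652944 ≈ -4.0601e-5*I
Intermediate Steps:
u(b) = -4 - 14*b (u(b) = -4 - 7*(b + b) = -4 - 7*2*b = -4 - 14*b)
p = I*√157 (p = √(-150 - 7) = √(-157) = I*√157 ≈ 12.53*I)
M(1679)/((p*u(10))) = (-123/1679)/(((I*√157)*(-4 - 14*10))) = (-123*1/1679)/(((I*√157)*(-4 - 140))) = -123*I*√157/22608/1679 = -41*I*√157/12652944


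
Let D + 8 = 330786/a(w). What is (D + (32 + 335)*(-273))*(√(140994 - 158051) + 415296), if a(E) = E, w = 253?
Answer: -451761895872/11 - 1087807*I*√17057/11 ≈ -4.1069e+10 - 1.2915e+7*I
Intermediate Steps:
D = 14294/11 (D = -8 + 330786/253 = -8 + 330786*(1/253) = -8 + 14382/11 = 14294/11 ≈ 1299.5)
(D + (32 + 335)*(-273))*(√(140994 - 158051) + 415296) = (14294/11 + (32 + 335)*(-273))*(√(140994 - 158051) + 415296) = (14294/11 + 367*(-273))*(√(-17057) + 415296) = (14294/11 - 100191)*(I*√17057 + 415296) = -1087807*(415296 + I*√17057)/11 = -451761895872/11 - 1087807*I*√17057/11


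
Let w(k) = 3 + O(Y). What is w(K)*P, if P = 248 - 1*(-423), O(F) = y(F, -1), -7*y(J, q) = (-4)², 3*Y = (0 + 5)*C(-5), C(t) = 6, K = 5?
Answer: 3355/7 ≈ 479.29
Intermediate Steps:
Y = 10 (Y = ((0 + 5)*6)/3 = (5*6)/3 = (⅓)*30 = 10)
y(J, q) = -16/7 (y(J, q) = -⅐*(-4)² = -⅐*16 = -16/7)
O(F) = -16/7
P = 671 (P = 248 + 423 = 671)
w(k) = 5/7 (w(k) = 3 - 16/7 = 5/7)
w(K)*P = (5/7)*671 = 3355/7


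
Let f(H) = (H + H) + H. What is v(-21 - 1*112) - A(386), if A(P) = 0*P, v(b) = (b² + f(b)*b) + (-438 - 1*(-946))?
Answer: 71264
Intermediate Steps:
f(H) = 3*H (f(H) = 2*H + H = 3*H)
v(b) = 508 + 4*b² (v(b) = (b² + (3*b)*b) + (-438 - 1*(-946)) = (b² + 3*b²) + (-438 + 946) = 4*b² + 508 = 508 + 4*b²)
A(P) = 0
v(-21 - 1*112) - A(386) = (508 + 4*(-21 - 1*112)²) - 1*0 = (508 + 4*(-21 - 112)²) + 0 = (508 + 4*(-133)²) + 0 = (508 + 4*17689) + 0 = (508 + 70756) + 0 = 71264 + 0 = 71264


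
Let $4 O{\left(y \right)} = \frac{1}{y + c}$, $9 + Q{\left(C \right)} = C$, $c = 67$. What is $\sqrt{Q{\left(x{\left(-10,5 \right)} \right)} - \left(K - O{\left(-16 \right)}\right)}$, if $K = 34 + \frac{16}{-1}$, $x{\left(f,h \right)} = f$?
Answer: $\frac{i \sqrt{384897}}{102} \approx 6.0824 i$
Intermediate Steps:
$Q{\left(C \right)} = -9 + C$
$O{\left(y \right)} = \frac{1}{4 \left(67 + y\right)}$ ($O{\left(y \right)} = \frac{1}{4 \left(y + 67\right)} = \frac{1}{4 \left(67 + y\right)}$)
$K = 18$ ($K = 34 + 16 \left(-1\right) = 34 - 16 = 18$)
$\sqrt{Q{\left(x{\left(-10,5 \right)} \right)} - \left(K - O{\left(-16 \right)}\right)} = \sqrt{\left(-9 - 10\right) + \left(\frac{1}{4 \left(67 - 16\right)} - 18\right)} = \sqrt{-19 - \left(18 - \frac{1}{4 \cdot 51}\right)} = \sqrt{-19 + \left(\frac{1}{4} \cdot \frac{1}{51} - 18\right)} = \sqrt{-19 + \left(\frac{1}{204} - 18\right)} = \sqrt{-19 - \frac{3671}{204}} = \sqrt{- \frac{7547}{204}} = \frac{i \sqrt{384897}}{102}$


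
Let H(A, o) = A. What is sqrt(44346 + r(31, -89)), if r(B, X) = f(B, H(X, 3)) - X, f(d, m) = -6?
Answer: sqrt(44429) ≈ 210.78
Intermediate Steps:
r(B, X) = -6 - X
sqrt(44346 + r(31, -89)) = sqrt(44346 + (-6 - 1*(-89))) = sqrt(44346 + (-6 + 89)) = sqrt(44346 + 83) = sqrt(44429)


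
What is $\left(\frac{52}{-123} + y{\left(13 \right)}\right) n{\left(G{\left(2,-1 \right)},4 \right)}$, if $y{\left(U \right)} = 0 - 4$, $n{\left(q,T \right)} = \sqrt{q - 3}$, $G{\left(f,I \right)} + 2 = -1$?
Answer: $- \frac{544 i \sqrt{6}}{123} \approx - 10.834 i$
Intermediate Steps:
$G{\left(f,I \right)} = -3$ ($G{\left(f,I \right)} = -2 - 1 = -3$)
$n{\left(q,T \right)} = \sqrt{-3 + q}$
$y{\left(U \right)} = -4$
$\left(\frac{52}{-123} + y{\left(13 \right)}\right) n{\left(G{\left(2,-1 \right)},4 \right)} = \left(\frac{52}{-123} - 4\right) \sqrt{-3 - 3} = \left(52 \left(- \frac{1}{123}\right) - 4\right) \sqrt{-6} = \left(- \frac{52}{123} - 4\right) i \sqrt{6} = - \frac{544 i \sqrt{6}}{123}$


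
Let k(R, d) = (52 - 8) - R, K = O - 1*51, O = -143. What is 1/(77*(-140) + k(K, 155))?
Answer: -1/10542 ≈ -9.4859e-5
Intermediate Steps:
K = -194 (K = -143 - 1*51 = -143 - 51 = -194)
k(R, d) = 44 - R
1/(77*(-140) + k(K, 155)) = 1/(77*(-140) + (44 - 1*(-194))) = 1/(-10780 + (44 + 194)) = 1/(-10780 + 238) = 1/(-10542) = -1/10542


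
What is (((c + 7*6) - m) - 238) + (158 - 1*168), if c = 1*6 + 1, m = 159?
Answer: -358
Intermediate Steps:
c = 7 (c = 6 + 1 = 7)
(((c + 7*6) - m) - 238) + (158 - 1*168) = (((7 + 7*6) - 1*159) - 238) + (158 - 1*168) = (((7 + 42) - 159) - 238) + (158 - 168) = ((49 - 159) - 238) - 10 = (-110 - 238) - 10 = -348 - 10 = -358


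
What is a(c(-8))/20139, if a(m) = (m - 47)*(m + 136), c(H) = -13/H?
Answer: -133221/429632 ≈ -0.31008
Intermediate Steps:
a(m) = (-47 + m)*(136 + m)
a(c(-8))/20139 = (-6392 + (-13/(-8))² + 89*(-13/(-8)))/20139 = (-6392 + (-13*(-⅛))² + 89*(-13*(-⅛)))*(1/20139) = (-6392 + (13/8)² + 89*(13/8))*(1/20139) = (-6392 + 169/64 + 1157/8)*(1/20139) = -399663/64*1/20139 = -133221/429632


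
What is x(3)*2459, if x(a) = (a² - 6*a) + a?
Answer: -14754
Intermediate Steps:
x(a) = a² - 5*a
x(3)*2459 = (3*(-5 + 3))*2459 = (3*(-2))*2459 = -6*2459 = -14754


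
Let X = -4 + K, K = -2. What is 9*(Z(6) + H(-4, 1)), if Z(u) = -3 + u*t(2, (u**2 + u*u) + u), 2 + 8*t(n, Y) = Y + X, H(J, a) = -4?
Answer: 819/2 ≈ 409.50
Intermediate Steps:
X = -6 (X = -4 - 2 = -6)
t(n, Y) = -1 + Y/8 (t(n, Y) = -1/4 + (Y - 6)/8 = -1/4 + (-6 + Y)/8 = -1/4 + (-3/4 + Y/8) = -1 + Y/8)
Z(u) = -3 + u*(-1 + u**2/4 + u/8) (Z(u) = -3 + u*(-1 + ((u**2 + u*u) + u)/8) = -3 + u*(-1 + ((u**2 + u**2) + u)/8) = -3 + u*(-1 + (2*u**2 + u)/8) = -3 + u*(-1 + (u + 2*u**2)/8) = -3 + u*(-1 + (u**2/4 + u/8)) = -3 + u*(-1 + u**2/4 + u/8))
9*(Z(6) + H(-4, 1)) = 9*((-3 + (1/8)*6*(-8 + 6*(1 + 2*6))) - 4) = 9*((-3 + (1/8)*6*(-8 + 6*(1 + 12))) - 4) = 9*((-3 + (1/8)*6*(-8 + 6*13)) - 4) = 9*((-3 + (1/8)*6*(-8 + 78)) - 4) = 9*((-3 + (1/8)*6*70) - 4) = 9*((-3 + 105/2) - 4) = 9*(99/2 - 4) = 9*(91/2) = 819/2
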